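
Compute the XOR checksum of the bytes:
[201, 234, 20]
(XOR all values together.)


XOR chain: 201 ^ 234 ^ 20 = 55

55


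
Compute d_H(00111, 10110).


XOR: 10001
Count of 1s: 2

2


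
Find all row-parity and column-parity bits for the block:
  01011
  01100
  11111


Row parities: 101
Column parities: 11000

Row P: 101, Col P: 11000, Corner: 0


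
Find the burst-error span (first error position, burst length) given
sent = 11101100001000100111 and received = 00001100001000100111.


XOR: 11100000000000000000

Burst at position 0, length 3


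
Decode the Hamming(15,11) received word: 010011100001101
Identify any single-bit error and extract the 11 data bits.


Syndrome = 8: error at position 8

Data: 01110001101 (corrected bit 8)


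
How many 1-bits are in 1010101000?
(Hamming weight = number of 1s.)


Counting 1s in 1010101000

4


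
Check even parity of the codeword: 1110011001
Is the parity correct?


Number of 1s: 6

Yes, parity is correct (6 ones)


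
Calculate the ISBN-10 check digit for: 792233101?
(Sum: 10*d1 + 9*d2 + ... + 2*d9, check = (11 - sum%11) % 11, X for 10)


Weighted sum: 220
220 mod 11 = 0

Check digit: 0


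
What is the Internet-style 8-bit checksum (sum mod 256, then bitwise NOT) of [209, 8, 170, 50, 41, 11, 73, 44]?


Sum = 606 mod 256 = 94
Complement = 161

161


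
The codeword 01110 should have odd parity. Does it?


Number of 1s: 3

Yes, parity is correct (3 ones)


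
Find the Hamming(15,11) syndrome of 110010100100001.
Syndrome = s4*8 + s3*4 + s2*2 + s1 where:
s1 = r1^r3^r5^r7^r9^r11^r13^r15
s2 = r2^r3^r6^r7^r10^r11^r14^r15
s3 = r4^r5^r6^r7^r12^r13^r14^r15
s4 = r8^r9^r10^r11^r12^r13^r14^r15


s1=0, s2=0, s3=1, s4=0

Syndrome = 4 (error at position 4)


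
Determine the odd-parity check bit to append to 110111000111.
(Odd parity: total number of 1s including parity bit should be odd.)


Number of 1s in data: 8
Parity bit: 1

1


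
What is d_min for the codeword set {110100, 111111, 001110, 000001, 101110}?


Comparing all pairs, minimum distance: 1
Can detect 0 errors, correct 0 errors

1


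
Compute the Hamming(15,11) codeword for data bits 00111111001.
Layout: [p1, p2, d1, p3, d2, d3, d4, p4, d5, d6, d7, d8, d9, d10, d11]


Parity bits: p1=0, p2=1, p3=0, p4=1

010001111111001


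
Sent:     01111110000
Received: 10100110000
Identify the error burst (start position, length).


XOR: 11011000000

Burst at position 0, length 5


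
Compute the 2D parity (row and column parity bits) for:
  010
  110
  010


Row parities: 101
Column parities: 110

Row P: 101, Col P: 110, Corner: 0


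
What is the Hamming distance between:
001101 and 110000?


XOR: 111101
Count of 1s: 5

5


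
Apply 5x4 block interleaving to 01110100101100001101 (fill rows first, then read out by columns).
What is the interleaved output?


Matrix:
  0111
  0100
  1011
  0000
  1101
Read columns: 00101110011010010101

00101110011010010101


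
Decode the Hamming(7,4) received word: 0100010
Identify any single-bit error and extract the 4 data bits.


Syndrome = 4: error at position 4

Data: 0010 (corrected bit 4)


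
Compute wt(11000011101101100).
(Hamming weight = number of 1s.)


Counting 1s in 11000011101101100

9


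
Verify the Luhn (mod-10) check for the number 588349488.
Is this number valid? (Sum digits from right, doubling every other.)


Luhn sum = 58
58 mod 10 = 8

Invalid (Luhn sum mod 10 = 8)


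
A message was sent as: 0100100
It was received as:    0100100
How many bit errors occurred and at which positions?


XOR: 0000000

0 errors (received matches sent)


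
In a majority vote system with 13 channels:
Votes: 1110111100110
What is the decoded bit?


Ones: 9 out of 13
Threshold: 7

1 (9/13 voted 1)


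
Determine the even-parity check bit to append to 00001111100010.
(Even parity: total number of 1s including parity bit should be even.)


Number of 1s in data: 6
Parity bit: 0

0


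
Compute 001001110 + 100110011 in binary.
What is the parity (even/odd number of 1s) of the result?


001001110 = 78
100110011 = 307
Sum = 385 = 110000001
1s count = 3

odd parity (3 ones in 110000001)


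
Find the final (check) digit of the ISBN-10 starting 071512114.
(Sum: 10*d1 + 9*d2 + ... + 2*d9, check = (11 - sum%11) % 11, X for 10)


Weighted sum: 137
137 mod 11 = 5

Check digit: 6


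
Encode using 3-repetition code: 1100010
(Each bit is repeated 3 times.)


Each bit -> 3 copies

111111000000000111000


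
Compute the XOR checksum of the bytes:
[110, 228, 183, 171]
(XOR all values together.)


XOR chain: 110 ^ 228 ^ 183 ^ 171 = 150

150


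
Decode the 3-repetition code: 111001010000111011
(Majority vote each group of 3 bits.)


Groups: 111, 001, 010, 000, 111, 011
Majority votes: 100011

100011


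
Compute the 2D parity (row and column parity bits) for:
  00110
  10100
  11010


Row parities: 001
Column parities: 01000

Row P: 001, Col P: 01000, Corner: 1


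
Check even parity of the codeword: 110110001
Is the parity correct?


Number of 1s: 5

No, parity error (5 ones)


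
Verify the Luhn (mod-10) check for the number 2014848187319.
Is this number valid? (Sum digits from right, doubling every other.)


Luhn sum = 64
64 mod 10 = 4

Invalid (Luhn sum mod 10 = 4)


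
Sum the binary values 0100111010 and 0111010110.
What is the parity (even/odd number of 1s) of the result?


0100111010 = 314
0111010110 = 470
Sum = 784 = 1100010000
1s count = 3

odd parity (3 ones in 1100010000)


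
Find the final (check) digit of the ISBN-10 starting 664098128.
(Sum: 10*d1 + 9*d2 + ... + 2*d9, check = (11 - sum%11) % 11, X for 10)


Weighted sum: 266
266 mod 11 = 2

Check digit: 9


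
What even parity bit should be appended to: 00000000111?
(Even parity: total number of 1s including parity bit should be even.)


Number of 1s in data: 3
Parity bit: 1

1


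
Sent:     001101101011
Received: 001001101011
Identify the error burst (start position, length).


XOR: 000100000000

Burst at position 3, length 1


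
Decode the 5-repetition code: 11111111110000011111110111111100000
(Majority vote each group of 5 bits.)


Groups: 11111, 11111, 00000, 11111, 11011, 11111, 00000
Majority votes: 1101110

1101110


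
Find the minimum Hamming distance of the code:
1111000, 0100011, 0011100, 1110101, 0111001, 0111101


Comparing all pairs, minimum distance: 1
Can detect 0 errors, correct 0 errors

1


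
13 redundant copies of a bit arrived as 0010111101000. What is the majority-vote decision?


Ones: 6 out of 13
Threshold: 7

0 (6/13 voted 1)


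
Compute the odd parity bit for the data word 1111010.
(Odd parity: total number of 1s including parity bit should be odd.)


Number of 1s in data: 5
Parity bit: 0

0


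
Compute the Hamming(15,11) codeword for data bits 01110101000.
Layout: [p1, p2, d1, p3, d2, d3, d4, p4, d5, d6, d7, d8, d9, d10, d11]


Parity bits: p1=0, p2=1, p3=0, p4=0

010011100101000


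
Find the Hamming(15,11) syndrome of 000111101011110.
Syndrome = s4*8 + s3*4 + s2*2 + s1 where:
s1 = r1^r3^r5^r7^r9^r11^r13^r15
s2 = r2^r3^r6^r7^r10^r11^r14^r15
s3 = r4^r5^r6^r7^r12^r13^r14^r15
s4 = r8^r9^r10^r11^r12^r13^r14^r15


s1=1, s2=0, s3=1, s4=1

Syndrome = 13 (error at position 13)


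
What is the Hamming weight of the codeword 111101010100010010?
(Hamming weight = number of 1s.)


Counting 1s in 111101010100010010

9


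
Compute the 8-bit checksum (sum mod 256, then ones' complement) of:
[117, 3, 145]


Sum = 265 mod 256 = 9
Complement = 246

246


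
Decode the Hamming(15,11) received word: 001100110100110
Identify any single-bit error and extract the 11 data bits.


Syndrome = 1: error at position 1

Data: 10010100110 (corrected bit 1)


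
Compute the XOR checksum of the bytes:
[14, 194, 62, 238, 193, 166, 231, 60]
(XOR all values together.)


XOR chain: 14 ^ 194 ^ 62 ^ 238 ^ 193 ^ 166 ^ 231 ^ 60 = 160

160


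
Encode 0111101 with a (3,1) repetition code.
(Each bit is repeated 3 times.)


Each bit -> 3 copies

000111111111111000111


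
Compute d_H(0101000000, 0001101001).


XOR: 0100101001
Count of 1s: 4

4


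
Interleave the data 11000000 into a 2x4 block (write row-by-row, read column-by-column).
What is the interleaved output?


Matrix:
  1100
  0000
Read columns: 10100000

10100000


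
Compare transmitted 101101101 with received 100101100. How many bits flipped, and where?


XOR: 001000001

2 error(s) at position(s): 2, 8


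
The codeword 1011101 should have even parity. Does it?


Number of 1s: 5

No, parity error (5 ones)


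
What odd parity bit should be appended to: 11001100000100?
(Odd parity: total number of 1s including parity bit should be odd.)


Number of 1s in data: 5
Parity bit: 0

0


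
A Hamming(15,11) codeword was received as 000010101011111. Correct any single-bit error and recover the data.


Syndrome = 0: no error detected

Data: 01011011111 (no errors)


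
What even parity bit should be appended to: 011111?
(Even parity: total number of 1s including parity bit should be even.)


Number of 1s in data: 5
Parity bit: 1

1


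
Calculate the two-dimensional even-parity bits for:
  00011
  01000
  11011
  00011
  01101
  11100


Row parities: 010011
Column parities: 00010

Row P: 010011, Col P: 00010, Corner: 1


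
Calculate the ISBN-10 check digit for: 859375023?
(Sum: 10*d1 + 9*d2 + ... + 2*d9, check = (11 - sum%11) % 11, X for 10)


Weighted sum: 297
297 mod 11 = 0

Check digit: 0


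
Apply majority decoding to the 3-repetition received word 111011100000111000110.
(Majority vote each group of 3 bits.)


Groups: 111, 011, 100, 000, 111, 000, 110
Majority votes: 1100101

1100101


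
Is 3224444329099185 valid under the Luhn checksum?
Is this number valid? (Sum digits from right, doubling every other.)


Luhn sum = 83
83 mod 10 = 3

Invalid (Luhn sum mod 10 = 3)


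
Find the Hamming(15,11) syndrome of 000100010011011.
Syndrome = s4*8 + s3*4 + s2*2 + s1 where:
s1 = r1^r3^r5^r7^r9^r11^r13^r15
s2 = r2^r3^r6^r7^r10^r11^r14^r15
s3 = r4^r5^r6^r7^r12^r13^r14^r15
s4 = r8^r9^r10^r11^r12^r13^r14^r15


s1=0, s2=1, s3=0, s4=1

Syndrome = 10 (error at position 10)


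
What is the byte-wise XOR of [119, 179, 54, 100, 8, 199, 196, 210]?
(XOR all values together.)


XOR chain: 119 ^ 179 ^ 54 ^ 100 ^ 8 ^ 199 ^ 196 ^ 210 = 79

79


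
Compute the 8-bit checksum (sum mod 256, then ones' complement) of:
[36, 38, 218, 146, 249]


Sum = 687 mod 256 = 175
Complement = 80

80


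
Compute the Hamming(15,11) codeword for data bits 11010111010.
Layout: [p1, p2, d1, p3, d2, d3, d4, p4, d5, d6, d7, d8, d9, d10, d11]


Parity bits: p1=0, p2=1, p3=0, p4=0

011010100111010


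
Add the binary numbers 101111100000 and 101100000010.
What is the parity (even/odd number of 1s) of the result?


101111100000 = 3040
101100000010 = 2818
Sum = 5858 = 1011011100010
1s count = 7

odd parity (7 ones in 1011011100010)


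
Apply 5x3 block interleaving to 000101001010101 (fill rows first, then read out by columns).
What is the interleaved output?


Matrix:
  000
  101
  001
  010
  101
Read columns: 010010001001101

010010001001101


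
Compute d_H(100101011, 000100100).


XOR: 100001111
Count of 1s: 5

5


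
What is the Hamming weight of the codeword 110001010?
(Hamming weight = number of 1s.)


Counting 1s in 110001010

4


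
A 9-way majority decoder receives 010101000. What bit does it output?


Ones: 3 out of 9
Threshold: 5

0 (3/9 voted 1)


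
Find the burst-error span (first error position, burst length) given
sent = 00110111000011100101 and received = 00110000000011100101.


XOR: 00000111000000000000

Burst at position 5, length 3


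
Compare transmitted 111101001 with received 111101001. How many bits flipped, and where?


XOR: 000000000

0 errors (received matches sent)


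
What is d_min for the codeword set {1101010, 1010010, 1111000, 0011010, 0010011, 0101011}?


Comparing all pairs, minimum distance: 2
Can detect 1 errors, correct 0 errors

2


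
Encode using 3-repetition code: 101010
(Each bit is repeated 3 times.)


Each bit -> 3 copies

111000111000111000


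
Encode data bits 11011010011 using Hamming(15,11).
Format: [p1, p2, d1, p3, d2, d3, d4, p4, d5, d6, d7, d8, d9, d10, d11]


Parity bits: p1=0, p2=1, p3=0, p4=0

011010101010011


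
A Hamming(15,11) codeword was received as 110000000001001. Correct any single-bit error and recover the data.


Syndrome = 0: no error detected

Data: 00000001001 (no errors)


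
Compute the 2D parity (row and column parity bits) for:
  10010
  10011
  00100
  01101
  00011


Row parities: 01110
Column parities: 01011

Row P: 01110, Col P: 01011, Corner: 1


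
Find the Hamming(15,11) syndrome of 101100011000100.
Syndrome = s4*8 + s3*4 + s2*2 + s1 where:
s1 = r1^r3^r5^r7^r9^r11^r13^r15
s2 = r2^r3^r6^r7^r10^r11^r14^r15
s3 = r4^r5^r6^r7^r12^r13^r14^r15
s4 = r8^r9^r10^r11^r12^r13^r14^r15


s1=0, s2=1, s3=0, s4=1

Syndrome = 10 (error at position 10)


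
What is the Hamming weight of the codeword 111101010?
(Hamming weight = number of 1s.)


Counting 1s in 111101010

6


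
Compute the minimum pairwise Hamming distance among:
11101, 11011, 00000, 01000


Comparing all pairs, minimum distance: 1
Can detect 0 errors, correct 0 errors

1


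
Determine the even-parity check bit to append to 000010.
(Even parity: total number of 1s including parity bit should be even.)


Number of 1s in data: 1
Parity bit: 1

1


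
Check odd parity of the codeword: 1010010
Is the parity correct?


Number of 1s: 3

Yes, parity is correct (3 ones)


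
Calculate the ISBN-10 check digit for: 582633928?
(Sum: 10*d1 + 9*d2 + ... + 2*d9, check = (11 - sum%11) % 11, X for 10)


Weighted sum: 271
271 mod 11 = 7

Check digit: 4


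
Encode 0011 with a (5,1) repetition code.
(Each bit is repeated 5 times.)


Each bit -> 5 copies

00000000001111111111


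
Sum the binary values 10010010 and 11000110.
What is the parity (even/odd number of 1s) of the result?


10010010 = 146
11000110 = 198
Sum = 344 = 101011000
1s count = 4

even parity (4 ones in 101011000)


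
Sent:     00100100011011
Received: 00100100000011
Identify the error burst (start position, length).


XOR: 00000000011000

Burst at position 9, length 2


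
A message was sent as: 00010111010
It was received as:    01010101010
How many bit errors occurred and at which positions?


XOR: 01000010000

2 error(s) at position(s): 1, 6


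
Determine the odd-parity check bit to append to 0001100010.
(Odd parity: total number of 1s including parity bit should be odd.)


Number of 1s in data: 3
Parity bit: 0

0


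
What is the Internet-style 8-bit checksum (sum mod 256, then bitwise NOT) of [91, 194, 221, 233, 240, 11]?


Sum = 990 mod 256 = 222
Complement = 33

33


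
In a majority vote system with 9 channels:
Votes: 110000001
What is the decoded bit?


Ones: 3 out of 9
Threshold: 5

0 (3/9 voted 1)


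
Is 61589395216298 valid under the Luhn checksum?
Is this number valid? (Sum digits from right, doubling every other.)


Luhn sum = 66
66 mod 10 = 6

Invalid (Luhn sum mod 10 = 6)


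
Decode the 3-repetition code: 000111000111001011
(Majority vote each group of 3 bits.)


Groups: 000, 111, 000, 111, 001, 011
Majority votes: 010101

010101


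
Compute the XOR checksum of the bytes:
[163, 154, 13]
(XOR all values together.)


XOR chain: 163 ^ 154 ^ 13 = 52

52


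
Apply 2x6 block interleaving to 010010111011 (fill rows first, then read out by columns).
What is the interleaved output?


Matrix:
  010010
  111011
Read columns: 011101001101

011101001101


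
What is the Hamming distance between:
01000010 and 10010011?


XOR: 11010001
Count of 1s: 4

4


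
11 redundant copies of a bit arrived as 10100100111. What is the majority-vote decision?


Ones: 6 out of 11
Threshold: 6

1 (6/11 voted 1)


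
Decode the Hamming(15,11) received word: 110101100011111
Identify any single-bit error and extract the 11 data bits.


Syndrome = 13: error at position 13

Data: 00110011011 (corrected bit 13)


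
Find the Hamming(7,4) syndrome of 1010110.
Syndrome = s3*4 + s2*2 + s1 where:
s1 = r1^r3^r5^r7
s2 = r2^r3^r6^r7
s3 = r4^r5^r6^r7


s1=1, s2=0, s3=0

Syndrome = 1 (error at position 1)


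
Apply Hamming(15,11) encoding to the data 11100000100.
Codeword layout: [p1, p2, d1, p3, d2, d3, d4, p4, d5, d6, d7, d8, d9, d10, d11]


Parity bits: p1=1, p2=0, p3=1, p4=1

101111010000100


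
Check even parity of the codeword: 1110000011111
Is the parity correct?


Number of 1s: 8

Yes, parity is correct (8 ones)


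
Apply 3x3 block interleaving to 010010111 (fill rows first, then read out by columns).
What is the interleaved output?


Matrix:
  010
  010
  111
Read columns: 001111001

001111001


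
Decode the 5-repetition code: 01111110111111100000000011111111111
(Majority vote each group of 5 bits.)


Groups: 01111, 11011, 11111, 00000, 00001, 11111, 11111
Majority votes: 1110011

1110011


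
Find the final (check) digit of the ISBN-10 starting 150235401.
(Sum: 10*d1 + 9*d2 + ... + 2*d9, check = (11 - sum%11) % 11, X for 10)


Weighted sum: 130
130 mod 11 = 9

Check digit: 2


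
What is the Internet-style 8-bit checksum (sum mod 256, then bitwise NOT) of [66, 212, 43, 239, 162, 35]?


Sum = 757 mod 256 = 245
Complement = 10

10


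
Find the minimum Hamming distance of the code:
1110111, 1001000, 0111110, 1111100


Comparing all pairs, minimum distance: 2
Can detect 1 errors, correct 0 errors

2


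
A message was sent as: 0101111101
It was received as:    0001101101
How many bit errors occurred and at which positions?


XOR: 0100010000

2 error(s) at position(s): 1, 5


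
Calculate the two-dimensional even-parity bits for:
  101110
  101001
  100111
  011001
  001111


Row parities: 01010
Column parities: 110110

Row P: 01010, Col P: 110110, Corner: 0


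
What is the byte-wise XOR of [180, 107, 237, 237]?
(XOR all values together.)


XOR chain: 180 ^ 107 ^ 237 ^ 237 = 223

223


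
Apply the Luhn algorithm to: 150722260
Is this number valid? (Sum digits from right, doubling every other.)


Luhn sum = 18
18 mod 10 = 8

Invalid (Luhn sum mod 10 = 8)


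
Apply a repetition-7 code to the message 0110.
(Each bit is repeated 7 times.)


Each bit -> 7 copies

0000000111111111111110000000


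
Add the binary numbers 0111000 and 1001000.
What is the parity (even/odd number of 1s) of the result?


0111000 = 56
1001000 = 72
Sum = 128 = 10000000
1s count = 1

odd parity (1 ones in 10000000)


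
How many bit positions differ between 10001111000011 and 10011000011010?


XOR: 00010111011001
Count of 1s: 7

7


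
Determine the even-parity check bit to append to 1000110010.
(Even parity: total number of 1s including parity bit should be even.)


Number of 1s in data: 4
Parity bit: 0

0


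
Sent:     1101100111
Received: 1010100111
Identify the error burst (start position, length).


XOR: 0111000000

Burst at position 1, length 3


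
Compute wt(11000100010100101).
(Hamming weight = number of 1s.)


Counting 1s in 11000100010100101

7


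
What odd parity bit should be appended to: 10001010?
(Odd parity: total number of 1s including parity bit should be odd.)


Number of 1s in data: 3
Parity bit: 0

0


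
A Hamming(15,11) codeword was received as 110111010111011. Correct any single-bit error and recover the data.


Syndrome = 0: no error detected

Data: 01100111011 (no errors)


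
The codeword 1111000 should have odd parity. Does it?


Number of 1s: 4

No, parity error (4 ones)


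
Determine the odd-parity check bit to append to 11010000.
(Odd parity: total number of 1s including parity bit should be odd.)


Number of 1s in data: 3
Parity bit: 0

0


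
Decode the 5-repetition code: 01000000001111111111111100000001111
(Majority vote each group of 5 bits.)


Groups: 01000, 00000, 11111, 11111, 11110, 00000, 01111
Majority votes: 0011101

0011101


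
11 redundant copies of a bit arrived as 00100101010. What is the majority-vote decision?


Ones: 4 out of 11
Threshold: 6

0 (4/11 voted 1)


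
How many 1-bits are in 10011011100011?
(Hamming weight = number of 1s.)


Counting 1s in 10011011100011

8


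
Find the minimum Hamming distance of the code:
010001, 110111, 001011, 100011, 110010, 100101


Comparing all pairs, minimum distance: 2
Can detect 1 errors, correct 0 errors

2


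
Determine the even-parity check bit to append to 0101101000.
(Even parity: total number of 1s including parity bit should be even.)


Number of 1s in data: 4
Parity bit: 0

0


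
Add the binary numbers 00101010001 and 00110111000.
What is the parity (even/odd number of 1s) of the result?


00101010001 = 337
00110111000 = 440
Sum = 777 = 1100001001
1s count = 4

even parity (4 ones in 1100001001)


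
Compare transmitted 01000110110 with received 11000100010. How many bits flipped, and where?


XOR: 10000010100

3 error(s) at position(s): 0, 6, 8


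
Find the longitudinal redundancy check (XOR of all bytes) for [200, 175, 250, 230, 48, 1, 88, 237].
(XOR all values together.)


XOR chain: 200 ^ 175 ^ 250 ^ 230 ^ 48 ^ 1 ^ 88 ^ 237 = 255

255


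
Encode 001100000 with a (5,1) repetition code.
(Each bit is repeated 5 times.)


Each bit -> 5 copies

000000000011111111110000000000000000000000000


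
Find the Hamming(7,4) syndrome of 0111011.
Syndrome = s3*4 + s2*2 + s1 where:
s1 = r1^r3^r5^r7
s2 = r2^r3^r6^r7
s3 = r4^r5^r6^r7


s1=0, s2=0, s3=1

Syndrome = 4 (error at position 4)


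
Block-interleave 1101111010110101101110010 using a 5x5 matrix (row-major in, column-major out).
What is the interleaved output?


Matrix:
  11011
  11010
  11010
  11011
  10010
Read columns: 1111111110000001111110010

1111111110000001111110010


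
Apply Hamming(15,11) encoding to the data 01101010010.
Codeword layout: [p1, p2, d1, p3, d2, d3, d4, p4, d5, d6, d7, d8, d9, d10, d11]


Parity bits: p1=1, p2=1, p3=1, p4=1

110111011010010


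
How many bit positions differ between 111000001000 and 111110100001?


XOR: 000110101001
Count of 1s: 5

5


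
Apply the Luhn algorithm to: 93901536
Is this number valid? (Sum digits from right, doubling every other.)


Luhn sum = 40
40 mod 10 = 0

Valid (Luhn sum mod 10 = 0)


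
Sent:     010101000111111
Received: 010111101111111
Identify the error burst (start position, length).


XOR: 000010101000000

Burst at position 4, length 5


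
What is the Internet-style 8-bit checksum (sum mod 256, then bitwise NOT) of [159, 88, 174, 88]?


Sum = 509 mod 256 = 253
Complement = 2

2


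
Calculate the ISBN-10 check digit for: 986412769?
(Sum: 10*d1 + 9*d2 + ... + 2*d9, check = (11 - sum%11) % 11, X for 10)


Weighted sum: 318
318 mod 11 = 10

Check digit: 1


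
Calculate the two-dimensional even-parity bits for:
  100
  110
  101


Row parities: 100
Column parities: 111

Row P: 100, Col P: 111, Corner: 1


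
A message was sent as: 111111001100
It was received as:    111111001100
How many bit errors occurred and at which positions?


XOR: 000000000000

0 errors (received matches sent)


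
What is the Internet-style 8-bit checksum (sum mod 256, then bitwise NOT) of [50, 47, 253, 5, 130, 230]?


Sum = 715 mod 256 = 203
Complement = 52

52


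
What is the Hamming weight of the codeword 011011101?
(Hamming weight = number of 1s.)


Counting 1s in 011011101

6


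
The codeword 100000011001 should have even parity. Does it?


Number of 1s: 4

Yes, parity is correct (4 ones)


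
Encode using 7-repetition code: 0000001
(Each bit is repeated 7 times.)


Each bit -> 7 copies

0000000000000000000000000000000000000000001111111


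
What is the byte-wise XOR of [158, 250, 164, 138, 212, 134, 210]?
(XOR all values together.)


XOR chain: 158 ^ 250 ^ 164 ^ 138 ^ 212 ^ 134 ^ 210 = 202

202


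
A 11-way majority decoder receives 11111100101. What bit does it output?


Ones: 8 out of 11
Threshold: 6

1 (8/11 voted 1)


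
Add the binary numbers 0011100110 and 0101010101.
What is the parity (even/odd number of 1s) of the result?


0011100110 = 230
0101010101 = 341
Sum = 571 = 1000111011
1s count = 6

even parity (6 ones in 1000111011)


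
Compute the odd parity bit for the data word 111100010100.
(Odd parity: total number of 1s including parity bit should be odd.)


Number of 1s in data: 6
Parity bit: 1

1


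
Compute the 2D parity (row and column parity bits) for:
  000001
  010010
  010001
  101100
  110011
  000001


Row parities: 100101
Column parities: 011100

Row P: 100101, Col P: 011100, Corner: 1


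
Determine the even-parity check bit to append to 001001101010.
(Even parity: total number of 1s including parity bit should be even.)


Number of 1s in data: 5
Parity bit: 1

1


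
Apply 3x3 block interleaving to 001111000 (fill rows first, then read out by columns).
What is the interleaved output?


Matrix:
  001
  111
  000
Read columns: 010010110

010010110


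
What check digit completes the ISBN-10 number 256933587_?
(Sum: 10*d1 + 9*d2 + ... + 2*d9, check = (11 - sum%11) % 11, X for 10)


Weighted sum: 267
267 mod 11 = 3

Check digit: 8


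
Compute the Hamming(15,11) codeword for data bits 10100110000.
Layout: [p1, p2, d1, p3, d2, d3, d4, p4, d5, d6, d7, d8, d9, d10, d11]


Parity bits: p1=0, p2=0, p3=1, p4=0

001101000110000


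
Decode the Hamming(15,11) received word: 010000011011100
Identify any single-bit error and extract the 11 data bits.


Syndrome = 9: error at position 9

Data: 00000011100 (corrected bit 9)


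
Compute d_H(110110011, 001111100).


XOR: 111001111
Count of 1s: 7

7


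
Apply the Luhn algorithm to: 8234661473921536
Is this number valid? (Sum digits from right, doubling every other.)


Luhn sum = 72
72 mod 10 = 2

Invalid (Luhn sum mod 10 = 2)


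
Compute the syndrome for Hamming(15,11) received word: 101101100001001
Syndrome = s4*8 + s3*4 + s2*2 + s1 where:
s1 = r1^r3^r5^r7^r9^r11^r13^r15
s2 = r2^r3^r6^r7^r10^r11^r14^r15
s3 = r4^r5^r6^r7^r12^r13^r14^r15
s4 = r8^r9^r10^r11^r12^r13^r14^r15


s1=0, s2=0, s3=1, s4=0

Syndrome = 4 (error at position 4)


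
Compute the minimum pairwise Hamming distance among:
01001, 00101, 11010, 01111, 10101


Comparing all pairs, minimum distance: 1
Can detect 0 errors, correct 0 errors

1


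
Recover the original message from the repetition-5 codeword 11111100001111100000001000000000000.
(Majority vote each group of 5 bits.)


Groups: 11111, 10000, 11111, 00000, 00100, 00000, 00000
Majority votes: 1010000

1010000


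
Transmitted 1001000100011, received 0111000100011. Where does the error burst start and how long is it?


XOR: 1110000000000

Burst at position 0, length 3


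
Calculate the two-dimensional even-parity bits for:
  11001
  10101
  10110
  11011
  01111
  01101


Row parities: 111001
Column parities: 00011

Row P: 111001, Col P: 00011, Corner: 0


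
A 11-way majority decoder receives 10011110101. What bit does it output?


Ones: 7 out of 11
Threshold: 6

1 (7/11 voted 1)


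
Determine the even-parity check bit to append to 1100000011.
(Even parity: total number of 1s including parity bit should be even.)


Number of 1s in data: 4
Parity bit: 0

0


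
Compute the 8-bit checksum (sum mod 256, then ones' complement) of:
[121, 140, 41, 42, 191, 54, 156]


Sum = 745 mod 256 = 233
Complement = 22

22


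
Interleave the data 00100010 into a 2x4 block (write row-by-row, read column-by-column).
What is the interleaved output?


Matrix:
  0010
  0010
Read columns: 00001100

00001100


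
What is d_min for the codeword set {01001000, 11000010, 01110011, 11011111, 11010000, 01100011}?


Comparing all pairs, minimum distance: 1
Can detect 0 errors, correct 0 errors

1


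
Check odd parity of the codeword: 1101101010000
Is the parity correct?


Number of 1s: 6

No, parity error (6 ones)


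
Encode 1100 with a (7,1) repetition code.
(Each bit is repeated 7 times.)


Each bit -> 7 copies

1111111111111100000000000000


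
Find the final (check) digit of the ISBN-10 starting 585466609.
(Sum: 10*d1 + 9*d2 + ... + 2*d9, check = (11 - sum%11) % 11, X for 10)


Weighted sum: 298
298 mod 11 = 1

Check digit: X


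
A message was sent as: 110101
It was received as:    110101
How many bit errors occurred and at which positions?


XOR: 000000

0 errors (received matches sent)


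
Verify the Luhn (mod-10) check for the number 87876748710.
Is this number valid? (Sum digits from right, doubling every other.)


Luhn sum = 57
57 mod 10 = 7

Invalid (Luhn sum mod 10 = 7)


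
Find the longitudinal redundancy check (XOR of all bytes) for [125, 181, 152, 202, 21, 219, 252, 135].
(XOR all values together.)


XOR chain: 125 ^ 181 ^ 152 ^ 202 ^ 21 ^ 219 ^ 252 ^ 135 = 47

47


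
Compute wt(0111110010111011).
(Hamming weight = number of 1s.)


Counting 1s in 0111110010111011

11


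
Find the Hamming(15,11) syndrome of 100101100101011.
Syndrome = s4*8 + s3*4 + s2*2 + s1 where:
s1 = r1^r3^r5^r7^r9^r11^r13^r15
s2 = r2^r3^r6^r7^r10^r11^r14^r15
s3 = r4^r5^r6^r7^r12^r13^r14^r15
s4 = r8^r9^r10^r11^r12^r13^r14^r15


s1=1, s2=1, s3=0, s4=0

Syndrome = 3 (error at position 3)


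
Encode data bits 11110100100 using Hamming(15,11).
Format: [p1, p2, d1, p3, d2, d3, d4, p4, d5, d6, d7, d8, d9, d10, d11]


Parity bits: p1=0, p2=0, p3=0, p4=0

001011100100100


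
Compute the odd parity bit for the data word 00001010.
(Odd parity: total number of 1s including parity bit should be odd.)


Number of 1s in data: 2
Parity bit: 1

1


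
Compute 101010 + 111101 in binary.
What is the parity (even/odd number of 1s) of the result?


101010 = 42
111101 = 61
Sum = 103 = 1100111
1s count = 5

odd parity (5 ones in 1100111)


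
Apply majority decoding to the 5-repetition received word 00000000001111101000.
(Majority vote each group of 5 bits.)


Groups: 00000, 00000, 11111, 01000
Majority votes: 0010

0010


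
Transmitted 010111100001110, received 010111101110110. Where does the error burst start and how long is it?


XOR: 000000001111000

Burst at position 8, length 4


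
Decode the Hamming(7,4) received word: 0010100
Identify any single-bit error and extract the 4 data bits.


Syndrome = 6: error at position 6

Data: 1110 (corrected bit 6)


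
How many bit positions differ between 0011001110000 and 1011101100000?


XOR: 1000100010000
Count of 1s: 3

3


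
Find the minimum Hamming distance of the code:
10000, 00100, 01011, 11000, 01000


Comparing all pairs, minimum distance: 1
Can detect 0 errors, correct 0 errors

1


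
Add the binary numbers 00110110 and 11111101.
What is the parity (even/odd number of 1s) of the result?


00110110 = 54
11111101 = 253
Sum = 307 = 100110011
1s count = 5

odd parity (5 ones in 100110011)


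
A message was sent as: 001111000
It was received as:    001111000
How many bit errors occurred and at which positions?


XOR: 000000000

0 errors (received matches sent)


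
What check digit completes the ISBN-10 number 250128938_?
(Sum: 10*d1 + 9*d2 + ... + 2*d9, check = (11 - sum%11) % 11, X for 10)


Weighted sum: 185
185 mod 11 = 9

Check digit: 2


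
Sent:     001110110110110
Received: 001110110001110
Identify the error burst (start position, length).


XOR: 000000000111000

Burst at position 9, length 3


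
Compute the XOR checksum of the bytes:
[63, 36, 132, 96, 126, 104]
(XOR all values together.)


XOR chain: 63 ^ 36 ^ 132 ^ 96 ^ 126 ^ 104 = 233

233


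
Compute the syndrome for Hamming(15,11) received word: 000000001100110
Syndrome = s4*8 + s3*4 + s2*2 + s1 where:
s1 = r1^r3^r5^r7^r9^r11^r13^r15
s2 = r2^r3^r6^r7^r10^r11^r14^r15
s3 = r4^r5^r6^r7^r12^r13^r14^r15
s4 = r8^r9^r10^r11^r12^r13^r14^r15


s1=0, s2=0, s3=0, s4=0

Syndrome = 0 (no error)


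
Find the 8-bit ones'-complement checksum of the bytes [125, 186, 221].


Sum = 532 mod 256 = 20
Complement = 235

235


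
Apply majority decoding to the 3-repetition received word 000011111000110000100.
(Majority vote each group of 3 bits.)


Groups: 000, 011, 111, 000, 110, 000, 100
Majority votes: 0110100

0110100


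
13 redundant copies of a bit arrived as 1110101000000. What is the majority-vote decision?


Ones: 5 out of 13
Threshold: 7

0 (5/13 voted 1)


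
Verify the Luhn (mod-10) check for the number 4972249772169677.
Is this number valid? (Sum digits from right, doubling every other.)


Luhn sum = 90
90 mod 10 = 0

Valid (Luhn sum mod 10 = 0)


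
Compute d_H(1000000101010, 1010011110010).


XOR: 0010011011000
Count of 1s: 5

5


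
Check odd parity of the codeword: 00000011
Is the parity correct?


Number of 1s: 2

No, parity error (2 ones)


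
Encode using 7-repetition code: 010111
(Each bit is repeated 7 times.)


Each bit -> 7 copies

000000011111110000000111111111111111111111


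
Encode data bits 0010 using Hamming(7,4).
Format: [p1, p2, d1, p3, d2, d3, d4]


Parity bits: p1=0, p2=1, p3=1

0101010


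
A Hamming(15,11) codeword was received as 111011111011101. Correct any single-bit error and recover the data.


Syndrome = 0: no error detected

Data: 11111011101 (no errors)


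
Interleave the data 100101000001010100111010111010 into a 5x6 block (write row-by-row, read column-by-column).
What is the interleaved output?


Matrix:
  100101
  000001
  010100
  111010
  111010
Read columns: 100110011100011101000001111000

100110011100011101000001111000


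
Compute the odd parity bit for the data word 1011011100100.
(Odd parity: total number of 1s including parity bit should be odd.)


Number of 1s in data: 7
Parity bit: 0

0


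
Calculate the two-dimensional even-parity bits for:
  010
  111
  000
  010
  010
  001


Row parities: 110111
Column parities: 100

Row P: 110111, Col P: 100, Corner: 1


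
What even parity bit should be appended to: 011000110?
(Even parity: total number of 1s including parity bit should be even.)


Number of 1s in data: 4
Parity bit: 0

0


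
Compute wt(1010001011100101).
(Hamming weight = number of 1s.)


Counting 1s in 1010001011100101

8


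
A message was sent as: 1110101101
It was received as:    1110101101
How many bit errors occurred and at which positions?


XOR: 0000000000

0 errors (received matches sent)


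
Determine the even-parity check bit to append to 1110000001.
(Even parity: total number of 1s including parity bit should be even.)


Number of 1s in data: 4
Parity bit: 0

0


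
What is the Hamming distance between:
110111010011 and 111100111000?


XOR: 001011101011
Count of 1s: 7

7


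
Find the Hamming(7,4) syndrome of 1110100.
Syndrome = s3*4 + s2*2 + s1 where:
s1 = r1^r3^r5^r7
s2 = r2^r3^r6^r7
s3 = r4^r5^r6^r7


s1=1, s2=0, s3=1

Syndrome = 5 (error at position 5)


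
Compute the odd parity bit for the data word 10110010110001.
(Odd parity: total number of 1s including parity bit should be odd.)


Number of 1s in data: 7
Parity bit: 0

0


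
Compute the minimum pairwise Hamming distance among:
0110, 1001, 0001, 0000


Comparing all pairs, minimum distance: 1
Can detect 0 errors, correct 0 errors

1


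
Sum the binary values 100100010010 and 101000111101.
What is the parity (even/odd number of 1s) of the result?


100100010010 = 2322
101000111101 = 2621
Sum = 4943 = 1001101001111
1s count = 8

even parity (8 ones in 1001101001111)


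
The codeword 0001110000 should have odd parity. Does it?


Number of 1s: 3

Yes, parity is correct (3 ones)


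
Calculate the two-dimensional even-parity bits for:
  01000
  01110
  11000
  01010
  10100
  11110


Row parities: 110000
Column parities: 11110

Row P: 110000, Col P: 11110, Corner: 0


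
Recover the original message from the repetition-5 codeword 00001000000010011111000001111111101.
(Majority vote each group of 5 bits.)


Groups: 00001, 00000, 00100, 11111, 00000, 11111, 11101
Majority votes: 0001011

0001011


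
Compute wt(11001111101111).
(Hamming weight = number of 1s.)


Counting 1s in 11001111101111

11


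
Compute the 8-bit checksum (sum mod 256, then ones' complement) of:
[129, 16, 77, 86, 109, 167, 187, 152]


Sum = 923 mod 256 = 155
Complement = 100

100


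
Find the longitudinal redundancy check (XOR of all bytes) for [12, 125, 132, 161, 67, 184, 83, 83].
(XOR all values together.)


XOR chain: 12 ^ 125 ^ 132 ^ 161 ^ 67 ^ 184 ^ 83 ^ 83 = 175

175


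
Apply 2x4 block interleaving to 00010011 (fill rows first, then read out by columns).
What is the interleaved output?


Matrix:
  0001
  0011
Read columns: 00000111

00000111


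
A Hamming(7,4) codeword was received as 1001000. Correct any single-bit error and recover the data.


Syndrome = 5: error at position 5

Data: 0100 (corrected bit 5)


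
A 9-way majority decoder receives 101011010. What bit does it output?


Ones: 5 out of 9
Threshold: 5

1 (5/9 voted 1)


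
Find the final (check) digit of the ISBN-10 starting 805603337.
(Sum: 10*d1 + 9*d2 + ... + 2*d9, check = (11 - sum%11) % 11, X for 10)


Weighted sum: 212
212 mod 11 = 3

Check digit: 8


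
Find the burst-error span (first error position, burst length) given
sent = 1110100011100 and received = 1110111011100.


XOR: 0000011000000

Burst at position 5, length 2


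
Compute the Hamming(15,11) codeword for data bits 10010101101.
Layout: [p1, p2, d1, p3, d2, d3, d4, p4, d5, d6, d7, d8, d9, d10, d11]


Parity bits: p1=0, p2=0, p3=0, p4=0

001000100101101


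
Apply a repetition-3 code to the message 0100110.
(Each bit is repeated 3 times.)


Each bit -> 3 copies

000111000000111111000


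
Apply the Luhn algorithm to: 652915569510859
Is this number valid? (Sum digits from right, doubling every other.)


Luhn sum = 57
57 mod 10 = 7

Invalid (Luhn sum mod 10 = 7)


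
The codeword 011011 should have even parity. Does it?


Number of 1s: 4

Yes, parity is correct (4 ones)


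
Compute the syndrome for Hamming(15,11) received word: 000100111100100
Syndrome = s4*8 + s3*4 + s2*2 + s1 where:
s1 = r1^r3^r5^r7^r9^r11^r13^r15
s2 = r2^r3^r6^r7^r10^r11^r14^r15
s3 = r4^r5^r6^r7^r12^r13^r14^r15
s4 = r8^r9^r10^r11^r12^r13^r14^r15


s1=1, s2=0, s3=1, s4=0

Syndrome = 5 (error at position 5)


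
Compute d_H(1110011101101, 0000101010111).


XOR: 1110110111010
Count of 1s: 9

9


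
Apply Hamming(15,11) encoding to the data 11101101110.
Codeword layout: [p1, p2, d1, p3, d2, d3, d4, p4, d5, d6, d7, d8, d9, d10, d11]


Parity bits: p1=0, p2=0, p3=1, p4=1

001111011101110


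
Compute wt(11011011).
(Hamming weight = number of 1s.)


Counting 1s in 11011011

6


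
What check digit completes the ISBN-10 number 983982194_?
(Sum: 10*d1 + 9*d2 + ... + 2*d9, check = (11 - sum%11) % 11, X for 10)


Weighted sum: 346
346 mod 11 = 5

Check digit: 6


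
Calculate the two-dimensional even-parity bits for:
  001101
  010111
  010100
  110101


Row parities: 1000
Column parities: 111011

Row P: 1000, Col P: 111011, Corner: 1
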